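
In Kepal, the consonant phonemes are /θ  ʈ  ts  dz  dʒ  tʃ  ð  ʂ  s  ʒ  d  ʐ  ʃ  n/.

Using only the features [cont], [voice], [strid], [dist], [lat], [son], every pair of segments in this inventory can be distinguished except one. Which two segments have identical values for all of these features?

/s/ (voiceless alveolar fricative) and /ʂ/ (voiceless retroflex fricative) are both [+continuant], [−voice], [+strident], [−distributed], [−lateral], [−sonorant], so none of the listed features separates them. (They do differ in [anterior], which is not among the given features.) Every other pair in the inventory differs on at least one listed feature.

s, ʂ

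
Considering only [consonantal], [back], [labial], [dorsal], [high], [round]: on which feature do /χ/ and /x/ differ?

/χ/ is the voiceless uvular fricative and /x/ is the voiceless velar fricative. Both are [+consonantal], [+back], [−labial], [+dorsal], [−round]. /χ/ is [−high] while /x/ is [+high], so the distinguishing feature is [high].

[high]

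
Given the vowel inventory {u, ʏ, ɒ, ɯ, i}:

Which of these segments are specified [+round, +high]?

u, ʏ

Eliminate segments failing any feature: /ɒ/ is [−high]; /ɯ, i/ are [−round]. The remaining /u, ʏ/ satisfy [+round], [+high].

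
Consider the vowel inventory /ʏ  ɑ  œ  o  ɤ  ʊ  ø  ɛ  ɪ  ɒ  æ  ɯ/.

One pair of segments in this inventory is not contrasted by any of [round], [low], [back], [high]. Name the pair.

ø, œ

Both /ø/ and /œ/ are [+round], [−low], [−back], [−high]. Since the list omits [tense] — which does distinguish the mid front rounded tense vowel from the mid front rounded lax vowel — this pair collapses; all other pairs remain distinct.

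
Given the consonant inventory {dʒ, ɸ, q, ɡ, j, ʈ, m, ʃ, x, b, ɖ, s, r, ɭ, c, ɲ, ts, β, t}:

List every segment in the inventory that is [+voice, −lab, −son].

Checking each segment against [+voice], [−labial], [−sonorant]: /dʒ/ (voiced postalveolar affricate), /ɡ/ (voiced velar stop), /ɖ/ (voiced retroflex stop) satisfy every feature; every other segment in the inventory fails at least one.

dʒ, ɡ, ɖ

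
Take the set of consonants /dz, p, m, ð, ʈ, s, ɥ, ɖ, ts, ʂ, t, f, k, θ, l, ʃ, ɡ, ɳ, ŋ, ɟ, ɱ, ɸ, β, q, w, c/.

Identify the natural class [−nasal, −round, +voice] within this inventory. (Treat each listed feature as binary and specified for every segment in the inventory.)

Eliminate segments failing any feature: /p, ʈ, s, ts, ʂ, t, f, k, θ, ʃ, ɸ, q, c/ are [−voice]; /m, ɳ, ŋ, ɱ/ are [+nasal]; /ɥ, w/ are [+round]. The remaining /dz, ð, ɖ, l, ɡ, ɟ, β/ satisfy [−nasal], [−round], [+voice].

dz, ð, ɖ, l, ɡ, ɟ, β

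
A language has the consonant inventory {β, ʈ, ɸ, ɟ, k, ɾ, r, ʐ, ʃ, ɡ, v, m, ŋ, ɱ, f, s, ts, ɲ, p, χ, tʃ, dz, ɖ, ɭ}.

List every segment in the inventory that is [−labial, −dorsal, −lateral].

Eliminate segments failing any feature: /β, ɸ, v, m, ɱ, f, p/ are [+labial]; /ɟ, k, ɡ, ŋ, ɲ, χ/ are [+dorsal]; /ɭ/ is [+lateral]. The remaining /ʈ, ɾ, r, ʐ, ʃ, s, ts, tʃ, dz, ɖ/ satisfy [−labial], [−dorsal], [−lateral].

ʈ, ɾ, r, ʐ, ʃ, s, ts, tʃ, dz, ɖ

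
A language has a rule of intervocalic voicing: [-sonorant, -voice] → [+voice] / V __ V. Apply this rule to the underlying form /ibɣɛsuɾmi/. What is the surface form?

/s/ satisfies [-sonorant, -voice] and sits in V __ V. The [+voice] counterpart of the voiceless alveolar fricative is /z/. Other segments in /ibɣɛsuɾmi/ either fail the structural description or are not in the environment, so the surface form is [ibɣɛzuɾmi].

[ibɣɛzuɾmi]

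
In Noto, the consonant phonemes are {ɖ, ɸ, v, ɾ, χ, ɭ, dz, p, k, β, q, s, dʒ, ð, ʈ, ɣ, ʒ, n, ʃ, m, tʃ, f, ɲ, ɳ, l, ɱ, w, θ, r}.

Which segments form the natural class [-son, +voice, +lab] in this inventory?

First, the [-sonorant] segments are /ɖ, ɸ, v, χ, dz, p, k, β, q, s, dʒ, ð, ʈ, ɣ, ʒ, ʃ, tʃ, f, θ/.
Intersecting with [+voice] gives /ɖ, v, dz, β, dʒ, ð, ɣ, ʒ/.
Then [+labial] leaves /v, β/.

v, β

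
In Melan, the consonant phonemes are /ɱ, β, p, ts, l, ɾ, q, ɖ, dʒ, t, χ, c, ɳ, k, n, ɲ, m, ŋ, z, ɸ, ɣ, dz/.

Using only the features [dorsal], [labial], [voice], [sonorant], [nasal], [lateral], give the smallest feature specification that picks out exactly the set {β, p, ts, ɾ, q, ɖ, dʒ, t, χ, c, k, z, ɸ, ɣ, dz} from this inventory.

[−nasal, −lateral]

The class [−nasal], [−lateral] has exactly /β, p, ts, ɾ, q, ɖ, dʒ, t, χ, c, k, z, ɸ, ɣ, dz/ as its extension in this inventory. No smaller conjunction from the listed features achieves this: [−lateral] alone would also admit /ɱ, ɳ, n, ɲ, …/; [−nasal] alone would also admit /l/; and checking the remaining single features turns up none with this extension.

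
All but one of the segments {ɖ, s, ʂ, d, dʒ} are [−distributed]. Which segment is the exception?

/dʒ/ is the voiced postalveolar affricate, which is [+distributed]; the rest — /s, ɖ, d, ʂ/ — are [−distributed].

dʒ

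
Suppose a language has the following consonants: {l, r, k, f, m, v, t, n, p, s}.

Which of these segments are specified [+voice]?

l, r, m, v, n

The [+voice] segments here are /l, r, m, v, n/; the remaining /k, f, t, p, s/ are [-voice].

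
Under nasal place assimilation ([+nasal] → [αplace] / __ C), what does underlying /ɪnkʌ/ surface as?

[ɪŋkʌ]

The only nasal preceding a consonant is /n/ before /k/. /k/ is [+dorsal], so /n/ → /ŋ/, giving [ɪŋkʌ].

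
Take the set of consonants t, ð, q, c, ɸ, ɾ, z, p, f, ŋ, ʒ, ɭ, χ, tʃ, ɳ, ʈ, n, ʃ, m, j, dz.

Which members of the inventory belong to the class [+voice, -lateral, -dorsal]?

ð, ɾ, z, ʒ, ɳ, n, m, dz

Eliminate segments failing any feature: /t, q, c, ɸ, p, f, χ, tʃ, ʈ, ʃ/ are [-voice]; /ŋ, j/ are [+dorsal]; /ɭ/ is [+lateral]. The remaining /ð, ɾ, z, ʒ, ɳ, n, m, dz/ satisfy [+voice], [-lateral], [-dorsal].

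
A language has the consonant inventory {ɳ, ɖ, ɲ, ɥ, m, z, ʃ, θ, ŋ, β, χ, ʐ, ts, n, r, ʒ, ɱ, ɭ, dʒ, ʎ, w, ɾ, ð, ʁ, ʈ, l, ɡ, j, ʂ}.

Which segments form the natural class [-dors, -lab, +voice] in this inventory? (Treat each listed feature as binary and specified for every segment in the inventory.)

ɳ, ɖ, z, ʐ, n, r, ʒ, ɭ, dʒ, ɾ, ð, l

Eliminate segments failing any feature: /ɲ, ɥ, ŋ, χ, ʎ, w, ʁ, ɡ, j/ are [+dorsal]; /m, β, ɱ/ are [+labial]; /ʃ, θ, ts, ʈ, ʂ/ are [-voice]. The remaining /ɳ, ɖ, z, ʐ, n, r, ʒ, ɭ, dʒ, ɾ, ð, l/ satisfy [-dorsal], [-labial], [+voice].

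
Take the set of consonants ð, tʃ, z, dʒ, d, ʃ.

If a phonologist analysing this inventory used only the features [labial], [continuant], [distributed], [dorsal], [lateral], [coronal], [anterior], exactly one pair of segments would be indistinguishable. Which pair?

dʒ, tʃ

/dʒ/ (voiced postalveolar affricate) and /tʃ/ (voiceless postalveolar affricate) are both [-labial], [-continuant], [+distributed], [-dorsal], [-lateral], [+coronal], [-anterior], so none of the listed features separates them. (They do differ in [voice], which is not among the given features.) Every other pair in the inventory differs on at least one listed feature.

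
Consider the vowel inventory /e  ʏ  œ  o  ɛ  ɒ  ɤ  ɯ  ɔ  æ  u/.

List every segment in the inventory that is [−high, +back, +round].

o, ɒ, ɔ

The [−high] segments are /e, œ, o, ɛ, ɒ, ɤ, ɔ, æ/.
Within that set, [+back] gives /o, ɒ, ɤ, ɔ/.
Among these, [+round] leaves /o, ɒ, ɔ/.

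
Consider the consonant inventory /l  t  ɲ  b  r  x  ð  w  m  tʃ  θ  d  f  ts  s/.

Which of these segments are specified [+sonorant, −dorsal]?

l, r, m

The [+sonorant] segments are /l, ɲ, r, w, m/.
Of those, [−dorsal] leaves /l, r, m/.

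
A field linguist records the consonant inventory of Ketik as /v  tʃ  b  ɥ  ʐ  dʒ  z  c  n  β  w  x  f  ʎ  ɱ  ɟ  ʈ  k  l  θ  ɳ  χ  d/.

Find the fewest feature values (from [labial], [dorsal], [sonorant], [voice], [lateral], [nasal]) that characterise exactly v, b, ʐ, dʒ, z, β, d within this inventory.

Every target segment is [−sonorant], [+voice], [−dorsal]; each remaining inventory member fails at least one of these. Each conjunct is needed — [+voice, −dorsal] alone would also admit /n, ɱ, l, ɳ/; [−sonorant, −dorsal] alone would also admit /tʃ, f, ʈ, θ/; [−sonorant, +voice] alone would also admit /ɟ/ — and no other combination of two listed features has exactly this extension, so three is the minimum.

[−sonorant, +voice, −dorsal]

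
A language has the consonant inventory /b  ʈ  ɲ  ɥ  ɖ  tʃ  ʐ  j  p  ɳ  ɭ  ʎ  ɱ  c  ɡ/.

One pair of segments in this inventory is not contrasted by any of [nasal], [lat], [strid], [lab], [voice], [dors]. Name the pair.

Both /j/ and /ɡ/ are [−nasal], [−lateral], [−strident], [−labial], [+voice], [+dorsal]. Since the list omits [sonorant], [continuant] and [back] — which do distinguish the palatal glide from the voiced velar stop — this pair collapses; all other pairs remain distinct.

j, ɡ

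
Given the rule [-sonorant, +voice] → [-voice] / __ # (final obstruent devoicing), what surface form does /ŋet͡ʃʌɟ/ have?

Only the final segment /ɟ/ is both word-final and matches the structural description. It is a voiced palatal stop, so [-sonorant, +voice] holds; changing it to [-voice] with all other features held fixed yields /c/ (voiceless palatal stop). No other segment meets both the structural description and the environment, so the output is [ŋet͡ʃʌc].

[ŋet͡ʃʌc]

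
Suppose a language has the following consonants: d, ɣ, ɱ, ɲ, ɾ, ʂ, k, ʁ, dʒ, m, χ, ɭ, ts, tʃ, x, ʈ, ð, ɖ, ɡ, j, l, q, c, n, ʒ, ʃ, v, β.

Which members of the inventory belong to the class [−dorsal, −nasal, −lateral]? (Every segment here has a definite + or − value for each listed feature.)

d, ɾ, ʂ, dʒ, ts, tʃ, ʈ, ð, ɖ, ʒ, ʃ, v, β

The [−dorsal] segments are /d, ɱ, ɾ, ʂ, dʒ, m, ɭ, ts, tʃ, ʈ, ð, ɖ, l, n, ʒ, ʃ, v, β/.
Then [−nasal] gives /d, ɾ, ʂ, dʒ, ɭ, ts, tʃ, ʈ, ð, ɖ, l, ʒ, ʃ, v, β/.
Then [−lateral] leaves /d, ɾ, ʂ, dʒ, ts, tʃ, ʈ, ð, ɖ, ʒ, ʃ, v, β/.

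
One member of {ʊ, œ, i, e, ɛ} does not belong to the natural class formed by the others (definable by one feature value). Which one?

ʊ

/e, i, ɛ, œ/ are all [-back], but /ʊ/ (high back rounded lax vowel) is [+back]. No other single segment can be removed to leave a set sharing one feature value that the removed segment lacks, so /ʊ/ is the odd one out.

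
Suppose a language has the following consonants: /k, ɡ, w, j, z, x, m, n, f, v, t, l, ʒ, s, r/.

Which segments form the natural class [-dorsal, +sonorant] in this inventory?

m, n, l, r

Checking each segment against [-dorsal], [+sonorant]: /m/ (bilabial nasal), /n/ (alveolar nasal), /l/ (alveolar lateral approximant), /r/ (alveolar trill) satisfy every feature; every other segment in the inventory fails at least one.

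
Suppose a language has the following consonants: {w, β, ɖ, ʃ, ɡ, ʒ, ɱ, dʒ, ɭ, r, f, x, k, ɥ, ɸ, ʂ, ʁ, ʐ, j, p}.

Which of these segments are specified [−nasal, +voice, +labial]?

Among the inventory, the [−nasal] segments are /w, β, ɖ, ʃ, ɡ, ʒ, dʒ, ɭ, r, f, x, k, ɥ, ɸ, ʂ, ʁ, ʐ, j, p/.
Among these, [+voice] gives /w, β, ɖ, ɡ, ʒ, dʒ, ɭ, r, ɥ, ʁ, ʐ, j/.
Of those, [+labial] leaves /w, β, ɥ/.

w, β, ɥ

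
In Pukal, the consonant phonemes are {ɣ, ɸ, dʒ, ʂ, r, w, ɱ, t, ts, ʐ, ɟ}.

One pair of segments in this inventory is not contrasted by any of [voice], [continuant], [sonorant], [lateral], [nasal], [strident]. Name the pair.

w, r

Both /w/ and /r/ are [+voice], [+continuant], [+sonorant], [-lateral], [-nasal], [-strident]. Since the list omits [labial], [round], [coronal] and [dorsal] — which do distinguish the labial-velar glide from the alveolar trill — this pair collapses; all other pairs remain distinct.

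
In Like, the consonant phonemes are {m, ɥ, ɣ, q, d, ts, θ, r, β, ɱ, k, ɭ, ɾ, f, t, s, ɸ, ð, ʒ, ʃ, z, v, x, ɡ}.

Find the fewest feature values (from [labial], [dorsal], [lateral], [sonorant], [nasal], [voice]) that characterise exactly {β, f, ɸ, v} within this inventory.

[−sonorant, +labial]

The class [−sonorant], [+labial] has exactly /β, f, ɸ, v/ as its extension in this inventory. No smaller conjunction from the listed features achieves this: [+labial] alone would also admit /m, ɥ, ɱ/; [−sonorant] alone would also admit /ɣ, q, d, ts, …/; and checking the remaining single features turns up none with this extension.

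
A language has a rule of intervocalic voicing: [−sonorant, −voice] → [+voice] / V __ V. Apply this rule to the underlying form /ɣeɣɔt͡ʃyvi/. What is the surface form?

[ɣeɣɔd͡ʒyvi]

Only /t͡ʃ/ occurs between two vowels (/ɔ/ __ /y/) and matches the structural description. It is a voiceless postalveolar affricate, so [−sonorant, −voice] holds; changing it to [+voice] with all other features held fixed yields /d͡ʒ/ (voiced postalveolar affricate). No other segment meets both the structural description and the environment, so the output is [ɣeɣɔd͡ʒyvi].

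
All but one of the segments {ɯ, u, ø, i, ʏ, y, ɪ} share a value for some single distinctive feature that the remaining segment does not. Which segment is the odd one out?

[high] groups all but one: /ʏ, u, y, i, ɪ, ɯ/ share [+high] while /ø/ (mid front rounded tense vowel) alone is [−high]. Removing any other segment would not leave a single-feature class that excludes it.

ø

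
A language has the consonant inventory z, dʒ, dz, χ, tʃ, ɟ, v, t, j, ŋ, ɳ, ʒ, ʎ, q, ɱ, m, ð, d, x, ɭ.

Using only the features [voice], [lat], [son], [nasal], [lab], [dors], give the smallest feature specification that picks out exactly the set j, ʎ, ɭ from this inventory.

The class [+sonorant], [-nasal] has exactly /j, ʎ, ɭ/ as its extension in this inventory. No smaller conjunction from the listed features achieves this: [-nasal] alone would also admit /z, dʒ, dz, χ, …/; [+sonorant] alone would also admit /ŋ, ɳ, ɱ, m/; and checking the remaining single features turns up none with this extension.

[+son, -nasal]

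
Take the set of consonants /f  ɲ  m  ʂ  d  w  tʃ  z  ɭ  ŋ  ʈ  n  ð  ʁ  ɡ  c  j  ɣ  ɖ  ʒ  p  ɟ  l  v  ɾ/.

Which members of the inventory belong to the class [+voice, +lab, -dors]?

m, v

Checking each segment against [+voice], [+labial], [-dorsal]: /m/ (bilabial nasal), /v/ (voiced labiodental fricative) satisfy every feature; every other segment in the inventory fails at least one.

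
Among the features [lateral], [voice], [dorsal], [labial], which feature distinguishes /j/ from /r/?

The two segments share [−lateral], [+voice], [−labial]. The only feature from the list on which they differ: /j/ is [+dorsal] while /r/ is [−dorsal].

[dorsal]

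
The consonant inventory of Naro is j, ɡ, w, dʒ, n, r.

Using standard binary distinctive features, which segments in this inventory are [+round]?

The feature [round] marks segments produced with lip rounding. In this inventory /w/ has that property, so it is [+round]; /j, ɡ, dʒ, n, r/ are [-round].

w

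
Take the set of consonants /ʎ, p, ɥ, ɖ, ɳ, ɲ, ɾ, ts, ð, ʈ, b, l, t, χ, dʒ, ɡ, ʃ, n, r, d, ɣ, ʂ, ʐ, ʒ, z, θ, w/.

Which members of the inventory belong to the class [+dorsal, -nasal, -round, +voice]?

Eliminate segments failing any feature: /p, ɖ, ɳ, ɾ, ts, ð, ʈ, b, l, t, dʒ, ʃ, n, r, d, ʂ, ʐ, ʒ, z, θ/ are [-dorsal]; /ɥ, w/ are [+round]; /ɲ/ is [+nasal]; /χ/ is [-voice]. The remaining /ʎ, ɡ, ɣ/ satisfy [+dorsal], [-nasal], [-round], [+voice].

ʎ, ɡ, ɣ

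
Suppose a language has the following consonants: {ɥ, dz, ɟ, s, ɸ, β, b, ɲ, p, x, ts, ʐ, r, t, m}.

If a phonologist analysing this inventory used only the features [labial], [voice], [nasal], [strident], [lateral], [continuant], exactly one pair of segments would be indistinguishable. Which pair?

/β/ (voiced bilabial fricative) and /ɥ/ (labial-palatal glide) are both [+labial], [+voice], [−nasal], [−strident], [−lateral], [+continuant], so none of the listed features separates them. (They do differ in [sonorant], [round] and [dorsal], which are not among the given features.) Every other pair in the inventory differs on at least one listed feature.

β, ɥ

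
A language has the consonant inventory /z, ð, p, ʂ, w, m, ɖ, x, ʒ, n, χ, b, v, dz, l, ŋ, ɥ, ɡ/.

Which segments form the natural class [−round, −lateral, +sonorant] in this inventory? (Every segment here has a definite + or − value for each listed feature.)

m, n, ŋ

Eliminate segments failing any feature: /z, ð, p, ʂ, ɖ, x, ʒ, χ, b, v, dz, ɡ/ are [−sonorant]; /w, ɥ/ are [+round]; /l/ is [+lateral]. The remaining /m, n, ŋ/ satisfy [−round], [−lateral], [+sonorant].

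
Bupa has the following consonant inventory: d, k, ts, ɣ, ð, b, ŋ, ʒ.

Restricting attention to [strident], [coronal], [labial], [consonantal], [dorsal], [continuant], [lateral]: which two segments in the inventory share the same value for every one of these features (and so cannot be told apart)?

/ŋ/ (velar nasal) and /k/ (voiceless velar stop) are both [−strident], [−coronal], [−labial], [+consonantal], [+dorsal], [−continuant], [−lateral], so none of the listed features separates them. (They do differ in [sonorant], [voice] and [nasal], which are not among the given features.) Every other pair in the inventory differs on at least one listed feature.

ŋ, k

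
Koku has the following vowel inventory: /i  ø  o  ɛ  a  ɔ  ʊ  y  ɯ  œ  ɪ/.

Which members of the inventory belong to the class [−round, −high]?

Eliminate segments failing any feature: /i, ɯ, ɪ/ are [+high]; /ø, o, ɔ, ʊ, y, œ/ are [+round]. The remaining /ɛ, a/ satisfy [−round], [−high].

ɛ, a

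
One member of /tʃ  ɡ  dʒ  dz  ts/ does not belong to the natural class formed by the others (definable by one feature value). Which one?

ɡ

The remaining segments after removing /ɡ/ share [+delayed release]; /ɡ/ (voiced velar stop) is [−delayed release]. For every other candidate removal, the leftover set fails to share any single feature value that the removed segment lacks.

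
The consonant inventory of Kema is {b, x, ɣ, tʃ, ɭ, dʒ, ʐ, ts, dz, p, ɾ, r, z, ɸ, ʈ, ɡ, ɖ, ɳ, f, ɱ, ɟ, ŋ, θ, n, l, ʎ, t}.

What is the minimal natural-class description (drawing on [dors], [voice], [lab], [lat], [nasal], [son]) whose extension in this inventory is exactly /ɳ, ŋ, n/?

[+nasal, -lab]

/ɳ, ŋ, n/ are all [+nasal], [-labial], and no other segment in the inventory matches both values. Dropping any one of them over-generates: [-labial] alone would also admit /x, ɣ, tʃ, ɭ, …/; [+nasal] alone would also admit /ɱ/. No other single listed feature picks out exactly this set either, so fewer than two features will not do.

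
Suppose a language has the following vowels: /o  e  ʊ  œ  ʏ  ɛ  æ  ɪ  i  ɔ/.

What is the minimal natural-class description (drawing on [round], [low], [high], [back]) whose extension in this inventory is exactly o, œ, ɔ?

[−high, +round]

/o, œ, ɔ/ are all [−high], [+round], and no other segment in the inventory matches both values. Dropping any one of them over-generates: [+round] alone would also admit /ʊ, ʏ/; [−high] alone would also admit /e, ɛ, æ/. No other single listed feature picks out exactly this set either, so fewer than two features will not do.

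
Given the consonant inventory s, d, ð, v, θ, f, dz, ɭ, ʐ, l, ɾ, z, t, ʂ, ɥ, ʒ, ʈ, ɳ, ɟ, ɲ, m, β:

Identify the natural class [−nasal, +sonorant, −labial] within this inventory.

Eliminate segments failing any feature: /s, d, ð, v, θ, f, dz, ʐ, z, t, ʂ, ʒ, ʈ, ɟ, β/ are [−sonorant]; /ɥ/ is [+labial]; /ɳ, ɲ, m/ are [+nasal]. The remaining /ɭ, l, ɾ/ satisfy [−nasal], [+sonorant], [−labial].

ɭ, l, ɾ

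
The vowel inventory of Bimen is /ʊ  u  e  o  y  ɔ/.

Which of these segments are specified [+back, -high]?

Among the inventory, the [+back] segments are /ʊ, u, o, ɔ/.
Intersecting with [-high] leaves /o, ɔ/.

o, ɔ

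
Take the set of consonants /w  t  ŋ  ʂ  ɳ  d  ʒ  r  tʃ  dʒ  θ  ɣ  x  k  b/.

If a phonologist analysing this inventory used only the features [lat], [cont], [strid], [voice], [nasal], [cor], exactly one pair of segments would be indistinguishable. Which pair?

ɣ, w

On the given features, /ɣ/ and /w/ have an identical profile: [−lateral], [+continuant], [−strident], [+voice], [−nasal], [−coronal]. No other two segments in the inventory coincide on all 6 features. (They do differ in [sonorant], [labial] and [round], which are not among the given features.)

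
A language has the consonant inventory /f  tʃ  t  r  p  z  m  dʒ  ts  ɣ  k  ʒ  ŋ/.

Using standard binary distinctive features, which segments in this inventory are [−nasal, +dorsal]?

Eliminate segments failing any feature: /f, tʃ, t, r, p, z, dʒ, ts, ʒ/ are [−dorsal]; /m, ŋ/ are [+nasal]. The remaining /ɣ, k/ satisfy [−nasal], [+dorsal].

ɣ, k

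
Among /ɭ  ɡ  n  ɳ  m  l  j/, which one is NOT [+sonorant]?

ɡ

/ɭ, l, j, m, ɳ, n/ are all [+sonorant]; /ɡ/ (voiced velar stop) is [-sonorant].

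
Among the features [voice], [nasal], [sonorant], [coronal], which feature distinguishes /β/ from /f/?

[voice]

The two segments share [-nasal], [-sonorant], [-coronal]. The only feature from the list on which they differ: /β/ is [+voice] while /f/ is [-voice].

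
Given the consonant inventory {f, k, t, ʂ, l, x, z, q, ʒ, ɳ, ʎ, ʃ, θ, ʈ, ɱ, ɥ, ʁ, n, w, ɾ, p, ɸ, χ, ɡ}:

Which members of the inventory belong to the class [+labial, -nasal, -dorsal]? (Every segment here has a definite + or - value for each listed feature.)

Among the inventory, the [+labial] segments are /f, ɱ, ɥ, w, p, ɸ/.
Of those, [-nasal] gives /f, ɥ, w, p, ɸ/.
Within that set, [-dorsal] leaves /f, p, ɸ/.

f, p, ɸ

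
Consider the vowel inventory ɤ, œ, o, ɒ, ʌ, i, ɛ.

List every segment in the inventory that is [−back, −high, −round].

Checking each segment against [−back], [−high], [−round]: /ɛ/ (mid front unrounded lax vowel) satisfies every feature; every other segment in the inventory fails at least one.

ɛ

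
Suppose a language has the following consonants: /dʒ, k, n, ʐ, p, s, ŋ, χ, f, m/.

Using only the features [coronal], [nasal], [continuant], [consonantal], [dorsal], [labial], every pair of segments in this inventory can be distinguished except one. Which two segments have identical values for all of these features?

ʐ, s

Both /ʐ/ and /s/ are [+coronal], [-nasal], [+continuant], [+consonantal], [-dorsal], [-labial]. Since the list omits [voice] and [anterior] — which do distinguish the voiced retroflex fricative from the voiceless alveolar fricative — this pair collapses; all other pairs remain distinct.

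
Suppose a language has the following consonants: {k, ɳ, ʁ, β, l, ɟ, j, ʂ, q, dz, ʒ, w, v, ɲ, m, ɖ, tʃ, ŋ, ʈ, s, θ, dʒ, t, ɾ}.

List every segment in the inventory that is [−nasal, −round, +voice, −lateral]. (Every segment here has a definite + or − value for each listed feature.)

First, the [−nasal] segments are /k, ʁ, β, l, ɟ, j, ʂ, q, dz, ʒ, w, v, ɖ, tʃ, ʈ, s, θ, dʒ, t, ɾ/.
Then [−round] gives /k, ʁ, β, l, ɟ, j, ʂ, q, dz, ʒ, v, ɖ, tʃ, ʈ, s, θ, dʒ, t, ɾ/.
Intersecting with [+voice] gives /ʁ, β, l, ɟ, j, dz, ʒ, v, ɖ, dʒ, ɾ/.
Then [−lateral] leaves /ʁ, β, ɟ, j, dz, ʒ, v, ɖ, dʒ, ɾ/.

ʁ, β, ɟ, j, dz, ʒ, v, ɖ, dʒ, ɾ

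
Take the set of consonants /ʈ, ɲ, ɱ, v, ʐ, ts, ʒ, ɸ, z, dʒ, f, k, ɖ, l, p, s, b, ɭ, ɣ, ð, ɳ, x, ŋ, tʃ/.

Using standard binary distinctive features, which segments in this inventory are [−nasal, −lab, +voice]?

ʐ, ʒ, z, dʒ, ɖ, l, ɭ, ɣ, ð

Checking each segment against [−nasal], [−labial], [+voice]: /ʐ/ (voiced retroflex fricative), /ʒ/ (voiced postalveolar fricative), /z/ (voiced alveolar fricative), /dʒ/ (voiced postalveolar affricate), /ɖ/ (voiced retroflex stop), /l/ (alveolar lateral approximant), among others, satisfy every feature; every other segment in the inventory fails at least one.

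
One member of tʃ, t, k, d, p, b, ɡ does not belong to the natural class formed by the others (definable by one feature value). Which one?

/p, d, b, t, k, ɡ/ are all [−delayed release], but /tʃ/ (voiceless postalveolar affricate) is [+delayed release]. No other single segment can be removed to leave a set sharing one feature value that the removed segment lacks, so /tʃ/ is the odd one out.

tʃ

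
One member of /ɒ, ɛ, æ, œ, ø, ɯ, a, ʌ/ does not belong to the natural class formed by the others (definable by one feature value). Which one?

/ɒ, a, ʌ, œ, ɛ, æ, ø/ are all [−high], but /ɯ/ (high back unrounded vowel) is [+high]. No other single segment can be removed to leave a set sharing one feature value that the removed segment lacks, so /ɯ/ is the odd one out.

ɯ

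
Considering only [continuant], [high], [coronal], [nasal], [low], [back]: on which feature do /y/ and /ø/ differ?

[high]

The two segments share [+continuant], [−coronal], [−nasal], [−low], [−back]. The only feature from the list on which they differ: /y/ is [+high] while /ø/ is [−high].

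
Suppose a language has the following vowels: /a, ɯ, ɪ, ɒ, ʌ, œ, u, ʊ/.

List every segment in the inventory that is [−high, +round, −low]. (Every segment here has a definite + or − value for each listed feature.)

Checking each segment against [−high], [+round], [−low]: /œ/ (mid front rounded lax vowel) satisfies every feature; every other segment in the inventory fails at least one.

œ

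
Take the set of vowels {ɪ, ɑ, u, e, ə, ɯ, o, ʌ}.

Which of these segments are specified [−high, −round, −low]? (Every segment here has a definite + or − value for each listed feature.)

Eliminate segments failing any feature: /ɪ, u, ɯ/ are [+high]; /ɑ/ is [+low]; /o/ is [+round]. The remaining /e, ə, ʌ/ satisfy [−high], [−round], [−low].

e, ə, ʌ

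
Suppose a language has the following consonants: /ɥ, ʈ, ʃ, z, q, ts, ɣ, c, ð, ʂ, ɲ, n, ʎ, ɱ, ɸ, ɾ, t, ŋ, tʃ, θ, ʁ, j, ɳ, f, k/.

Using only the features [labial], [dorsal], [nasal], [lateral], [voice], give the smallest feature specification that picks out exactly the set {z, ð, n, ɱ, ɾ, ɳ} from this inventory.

The class [+voice], [-dorsal] has exactly /z, ð, n, ɱ, ɾ, ɳ/ as its extension in this inventory. No smaller conjunction from the listed features achieves this: [-dorsal] alone would also admit /ʈ, ʃ, ts, ʂ, …/; [+voice] alone would also admit /ɥ, ɣ, ɲ, ʎ, …/; and checking the remaining single features turns up none with this extension.

[+voice, -dorsal]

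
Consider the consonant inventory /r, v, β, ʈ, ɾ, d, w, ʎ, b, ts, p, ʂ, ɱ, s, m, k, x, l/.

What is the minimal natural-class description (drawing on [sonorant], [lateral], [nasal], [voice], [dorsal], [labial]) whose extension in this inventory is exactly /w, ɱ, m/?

[+sonorant, +labial]

The class [+sonorant], [+labial] has exactly /w, ɱ, m/ as its extension in this inventory. No smaller conjunction from the listed features achieves this: [+labial] alone would also admit /v, β, b, p/; [+sonorant] alone would also admit /r, ɾ, ʎ, l/; and checking the remaining single features turns up none with this extension.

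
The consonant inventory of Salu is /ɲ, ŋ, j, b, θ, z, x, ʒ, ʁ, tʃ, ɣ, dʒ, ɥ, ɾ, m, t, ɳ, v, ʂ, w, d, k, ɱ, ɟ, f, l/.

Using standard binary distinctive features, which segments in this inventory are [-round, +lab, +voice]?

b, m, v, ɱ

Eliminate segments failing any feature: /ɲ, ŋ, j, θ, z, x, ʒ, ʁ, tʃ, ɣ, dʒ, ɾ, t, ɳ, ʂ, d, k, ɟ, l/ are [-labial]; /ɥ, w/ are [+round]; /f/ is [-voice]. The remaining /b, m, v, ɱ/ satisfy [-round], [+labial], [+voice].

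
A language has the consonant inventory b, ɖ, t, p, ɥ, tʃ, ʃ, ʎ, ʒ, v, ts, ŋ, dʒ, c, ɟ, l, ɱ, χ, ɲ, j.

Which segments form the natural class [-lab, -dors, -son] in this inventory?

Checking each segment against [-labial], [-dorsal], [-sonorant]: /ɖ/ (voiced retroflex stop), /t/ (voiceless alveolar stop), /tʃ/ (voiceless postalveolar affricate), /ʃ/ (voiceless postalveolar fricative), /ʒ/ (voiced postalveolar fricative), /ts/ (voiceless alveolar affricate), among others, satisfy every feature; every other segment in the inventory fails at least one.

ɖ, t, tʃ, ʃ, ʒ, ts, dʒ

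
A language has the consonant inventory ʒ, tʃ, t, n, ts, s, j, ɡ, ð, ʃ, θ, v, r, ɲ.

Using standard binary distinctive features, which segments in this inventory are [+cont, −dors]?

ʒ, s, ð, ʃ, θ, v, r

Eliminate segments failing any feature: /tʃ, t, n, ts, ɡ, ɲ/ are [−continuant]; /j/ is [+dorsal]. The remaining /ʒ, s, ð, ʃ, θ, v, r/ satisfy [+continuant], [−dorsal].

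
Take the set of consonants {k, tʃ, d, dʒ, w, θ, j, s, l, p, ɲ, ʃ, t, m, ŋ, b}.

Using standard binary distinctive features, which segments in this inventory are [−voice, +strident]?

Among the inventory, the [−voice] segments are /k, tʃ, θ, s, p, ʃ, t/.
Then [+strident] leaves /tʃ, s, ʃ/.

tʃ, s, ʃ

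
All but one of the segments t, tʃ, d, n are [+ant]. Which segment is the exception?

/d, n, t/ are all [+anterior]; /tʃ/ (voiceless postalveolar affricate) is [-anterior].

tʃ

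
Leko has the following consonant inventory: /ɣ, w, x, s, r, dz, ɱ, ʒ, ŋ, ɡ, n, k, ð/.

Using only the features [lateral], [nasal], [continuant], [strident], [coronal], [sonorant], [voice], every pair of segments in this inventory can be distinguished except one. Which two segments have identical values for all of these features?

ŋ, ɱ

Both /ŋ/ and /ɱ/ are [-lateral], [+nasal], [-continuant], [-strident], [-coronal], [+sonorant], [+voice]. Since the list omits [labial] and [dorsal] — which do distinguish the velar nasal from the labiodental nasal — this pair collapses; all other pairs remain distinct.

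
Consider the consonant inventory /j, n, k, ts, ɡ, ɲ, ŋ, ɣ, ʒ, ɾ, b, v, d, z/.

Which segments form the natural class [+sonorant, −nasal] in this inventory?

j, ɾ

First, the [+sonorant] segments are /j, n, ɲ, ŋ, ɾ/.
Within that set, [−nasal] leaves /j, ɾ/.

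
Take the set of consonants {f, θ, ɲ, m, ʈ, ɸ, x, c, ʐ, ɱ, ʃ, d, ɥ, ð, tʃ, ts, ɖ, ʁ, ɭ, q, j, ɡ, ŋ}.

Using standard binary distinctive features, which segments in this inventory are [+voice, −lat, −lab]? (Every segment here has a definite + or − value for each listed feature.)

Checking each segment against [+voice], [−lateral], [−labial]: /ɲ/ (palatal nasal), /ʐ/ (voiced retroflex fricative), /d/ (voiced alveolar stop), /ð/ (voiced dental fricative), /ɖ/ (voiced retroflex stop), /ʁ/ (voiced uvular fricative), among others, satisfy every feature; every other segment in the inventory fails at least one.

ɲ, ʐ, d, ð, ɖ, ʁ, j, ɡ, ŋ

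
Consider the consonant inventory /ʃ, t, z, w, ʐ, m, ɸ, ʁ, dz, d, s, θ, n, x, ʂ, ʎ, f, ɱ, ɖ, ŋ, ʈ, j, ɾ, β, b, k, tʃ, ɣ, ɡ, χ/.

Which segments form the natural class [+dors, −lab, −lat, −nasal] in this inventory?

ʁ, x, j, k, ɣ, ɡ, χ

Among the inventory, the [+dorsal] segments are /w, ʁ, x, ʎ, ŋ, j, k, ɣ, ɡ, χ/.
Intersecting with [−labial] gives /ʁ, x, ʎ, ŋ, j, k, ɣ, ɡ, χ/.
Intersecting with [−lateral] gives /ʁ, x, ŋ, j, k, ɣ, ɡ, χ/.
Then [−nasal] leaves /ʁ, x, j, k, ɣ, ɡ, χ/.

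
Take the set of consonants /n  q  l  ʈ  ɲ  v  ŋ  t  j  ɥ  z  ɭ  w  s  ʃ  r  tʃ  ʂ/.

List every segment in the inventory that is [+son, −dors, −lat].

n, r

Checking each segment against [+sonorant], [−dorsal], [−lateral]: /n/ (alveolar nasal), /r/ (alveolar trill) satisfy every feature; every other segment in the inventory fails at least one.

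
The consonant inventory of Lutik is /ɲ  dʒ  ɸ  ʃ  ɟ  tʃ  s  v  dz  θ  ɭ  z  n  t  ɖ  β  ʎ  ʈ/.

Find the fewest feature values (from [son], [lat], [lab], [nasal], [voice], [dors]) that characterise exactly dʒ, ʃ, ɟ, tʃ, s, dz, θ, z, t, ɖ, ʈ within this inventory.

/dʒ, ʃ, ɟ, tʃ, s, dz, θ, z, t, ɖ, ʈ/ are all [−sonorant], [−labial], and no other segment in the inventory matches both values. Dropping any one of them over-generates: [−labial] alone would also admit /ɲ, ɭ, n, ʎ/; [−sonorant] alone would also admit /ɸ, v, β/. No other single listed feature picks out exactly this set either, so fewer than two features will not do.

[−son, −lab]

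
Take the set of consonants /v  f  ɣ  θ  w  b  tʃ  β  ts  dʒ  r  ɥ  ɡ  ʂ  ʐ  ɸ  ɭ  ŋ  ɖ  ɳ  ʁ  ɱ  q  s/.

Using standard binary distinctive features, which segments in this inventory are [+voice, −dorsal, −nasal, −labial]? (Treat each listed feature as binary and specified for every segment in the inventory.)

dʒ, r, ʐ, ɭ, ɖ

Eliminate segments failing any feature: /v, b, β/ are [+labial]; /f, θ, tʃ, ts, ʂ, ɸ, q, s/ are [−voice]; /ɣ, w, ɥ, ɡ, ŋ, ʁ/ are [+dorsal]; /ɳ, ɱ/ are [+nasal]. The remaining /dʒ, r, ʐ, ɭ, ɖ/ satisfy [+voice], [−dorsal], [−nasal], [−labial].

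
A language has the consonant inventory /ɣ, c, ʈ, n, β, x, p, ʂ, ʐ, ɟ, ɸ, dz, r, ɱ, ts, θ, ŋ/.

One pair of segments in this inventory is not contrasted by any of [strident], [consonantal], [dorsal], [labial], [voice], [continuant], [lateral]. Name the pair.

On the given features, /ɟ/ and /ŋ/ have an identical profile: [−strident], [+consonantal], [+dorsal], [−labial], [+voice], [−continuant], [−lateral]. No other two segments in the inventory coincide on all 7 features. (They do differ in [sonorant], [nasal] and [back], which are not among the given features.)

ɟ, ŋ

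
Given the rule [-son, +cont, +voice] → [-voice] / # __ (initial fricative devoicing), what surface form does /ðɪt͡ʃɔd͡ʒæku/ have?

[θɪt͡ʃɔd͡ʒæku]

The only segment in the rule's environment that also matches [-son, +cont, +voice] is /ð/. Applying [-voice] turns the voiced dental fricative into /θ/ (voiceless dental fricative), giving [θɪt͡ʃɔd͡ʒæku].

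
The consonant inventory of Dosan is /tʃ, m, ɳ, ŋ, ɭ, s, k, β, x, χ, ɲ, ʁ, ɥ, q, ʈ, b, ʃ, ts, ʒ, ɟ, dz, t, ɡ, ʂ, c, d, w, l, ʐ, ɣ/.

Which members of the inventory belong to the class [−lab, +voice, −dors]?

Eliminate segments failing any feature: /tʃ, s, k, x, χ, q, ʈ, ʃ, ts, t, ʂ, c/ are [−voice]; /m, β, ɥ, b, w/ are [+labial]; /ŋ, ɲ, ʁ, ɟ, ɡ, ɣ/ are [+dorsal]. The remaining /ɳ, ɭ, ʒ, dz, d, l, ʐ/ satisfy [−labial], [+voice], [−dorsal].

ɳ, ɭ, ʒ, dz, d, l, ʐ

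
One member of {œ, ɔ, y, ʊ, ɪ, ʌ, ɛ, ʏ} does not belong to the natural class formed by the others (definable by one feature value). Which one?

y

[tense] groups all but one: /ʊ, ɪ, œ, ɛ, ʏ, ɔ, ʌ/ share [−tense] while /y/ (high front rounded tense vowel) alone is [+tense]. Removing any other segment would not leave a single-feature class that excludes it.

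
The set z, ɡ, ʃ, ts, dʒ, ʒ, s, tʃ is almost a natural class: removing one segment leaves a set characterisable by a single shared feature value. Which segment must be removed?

/tʃ, z, ʒ, dʒ, ʃ, s, ts/ are all [+strident], but /ɡ/ (voiced velar stop) is [-strident]. No other single segment can be removed to leave a set sharing one feature value that the removed segment lacks, so /ɡ/ is the odd one out.

ɡ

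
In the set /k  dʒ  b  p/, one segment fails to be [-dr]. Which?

/p, k, b/ are all [-delayed release]; /dʒ/ (voiced postalveolar affricate) is [+delayed release].

dʒ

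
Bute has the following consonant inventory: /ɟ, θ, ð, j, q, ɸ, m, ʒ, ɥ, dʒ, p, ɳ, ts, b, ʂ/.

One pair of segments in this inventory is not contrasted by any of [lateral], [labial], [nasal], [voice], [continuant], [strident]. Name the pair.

ð, j

On the given features, /ð/ and /j/ have an identical profile: [−lateral], [−labial], [−nasal], [+voice], [+continuant], [−strident]. No other two segments in the inventory coincide on all 6 features. (They do differ in [sonorant] and [dorsal], which are not among the given features.)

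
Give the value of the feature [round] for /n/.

[-round]

As the alveolar nasal, /n/ is [-round].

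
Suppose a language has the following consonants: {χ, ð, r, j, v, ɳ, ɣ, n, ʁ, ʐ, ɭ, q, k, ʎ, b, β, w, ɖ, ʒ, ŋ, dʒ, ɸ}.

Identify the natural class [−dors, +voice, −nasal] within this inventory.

ð, r, v, ʐ, ɭ, b, β, ɖ, ʒ, dʒ

Eliminate segments failing any feature: /χ, j, ɣ, ʁ, q, k, ʎ, w, ŋ/ are [+dorsal]; /ɳ, n/ are [+nasal]; /ɸ/ is [−voice]. The remaining /ð, r, v, ʐ, ɭ, b, β, ɖ, ʒ, dʒ/ satisfy [−dorsal], [+voice], [−nasal].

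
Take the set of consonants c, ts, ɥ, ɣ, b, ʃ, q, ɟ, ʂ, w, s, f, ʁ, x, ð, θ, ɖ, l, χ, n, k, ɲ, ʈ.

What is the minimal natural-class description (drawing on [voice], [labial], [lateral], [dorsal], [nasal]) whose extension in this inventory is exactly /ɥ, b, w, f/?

Every target segment is [+labial] and no other inventory member is, so one feature is enough.

[+labial]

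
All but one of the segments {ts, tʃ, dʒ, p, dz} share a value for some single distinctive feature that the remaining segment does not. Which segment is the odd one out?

The remaining segments after removing /p/ share [+delayed release]; /p/ (voiceless bilabial stop) is [−delayed release]. For every other candidate removal, the leftover set fails to share any single feature value that the removed segment lacks.

p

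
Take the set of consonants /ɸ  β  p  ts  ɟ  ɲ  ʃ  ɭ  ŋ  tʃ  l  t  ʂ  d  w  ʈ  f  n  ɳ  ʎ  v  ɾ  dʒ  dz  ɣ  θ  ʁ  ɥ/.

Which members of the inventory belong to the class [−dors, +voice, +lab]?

Eliminate segments failing any feature: /ɸ, p, ts, ʃ, tʃ, t, ʂ, ʈ, f, θ/ are [−voice]; /ɟ, ɲ, ŋ, w, ʎ, ɣ, ʁ, ɥ/ are [+dorsal]; /ɭ, l, d, n, ɳ, ɾ, dʒ, dz/ are [−labial]. The remaining /β, v/ satisfy [−dorsal], [+voice], [+labial].

β, v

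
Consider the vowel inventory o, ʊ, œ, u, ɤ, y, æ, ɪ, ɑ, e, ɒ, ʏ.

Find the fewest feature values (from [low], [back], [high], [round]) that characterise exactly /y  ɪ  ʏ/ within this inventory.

Every target segment is [+high], [−back]; each remaining inventory member fails at least one of these. Each conjunct is needed — [−back] alone would also admit /œ, æ, e/; [+high] alone would also admit /ʊ, u/ — and no other single listed feature has exactly this extension, so two is the minimum.

[+high, −back]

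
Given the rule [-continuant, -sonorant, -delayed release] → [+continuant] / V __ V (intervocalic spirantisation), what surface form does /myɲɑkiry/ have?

[myɲɑxiry]

Only /k/ occurs between two vowels (/ɑ/ __ /i/) and matches the structural description. It is a voiceless velar stop, so [-continuant, -sonorant, -delayed release] holds; changing it to [+continuant] with all other features held fixed yields /x/ (voiceless velar fricative). No other segment meets both the structural description and the environment, so the output is [myɲɑxiry].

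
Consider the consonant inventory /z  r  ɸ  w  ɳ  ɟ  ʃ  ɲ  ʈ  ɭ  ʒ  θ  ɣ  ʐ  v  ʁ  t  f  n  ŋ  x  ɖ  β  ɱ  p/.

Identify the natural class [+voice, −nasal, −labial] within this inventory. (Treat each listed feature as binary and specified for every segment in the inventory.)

z, r, ɟ, ɭ, ʒ, ɣ, ʐ, ʁ, ɖ

Eliminate segments failing any feature: /ɸ, ʃ, ʈ, θ, t, f, x, p/ are [−voice]; /w, v, β/ are [+labial]; /ɳ, ɲ, n, ŋ, ɱ/ are [+nasal]. The remaining /z, r, ɟ, ɭ, ʒ, ɣ, ʐ, ʁ, ɖ/ satisfy [+voice], [−nasal], [−labial].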